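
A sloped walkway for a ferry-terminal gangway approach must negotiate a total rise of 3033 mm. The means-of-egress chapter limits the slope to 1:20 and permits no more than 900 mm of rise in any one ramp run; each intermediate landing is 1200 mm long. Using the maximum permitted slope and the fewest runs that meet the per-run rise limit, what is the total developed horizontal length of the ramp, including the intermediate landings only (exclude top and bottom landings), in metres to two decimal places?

64.26 m

3033 / 900 = 3.370 → round up to 4 ramp runs. That means 3 intermediate landings.
Ramp run (horizontal) at 1:20: 3033 × 20 = 60660 mm.
Intermediate landings: 3 × 1200 = 3600 mm.
Developed length = 60660 + 3600 = 64260 mm.
= 64.26 m.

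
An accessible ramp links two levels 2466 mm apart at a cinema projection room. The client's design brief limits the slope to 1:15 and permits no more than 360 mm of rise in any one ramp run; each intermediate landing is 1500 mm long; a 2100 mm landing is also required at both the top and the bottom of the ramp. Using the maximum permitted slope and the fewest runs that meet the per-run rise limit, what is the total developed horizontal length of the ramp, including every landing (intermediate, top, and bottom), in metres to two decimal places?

50.19 m

2466 / 360 = 6.850 → round up to 7 ramp runs. That means 6 intermediate landings.
Ramp run (horizontal) at 1:15: 2466 × 15 = 36990 mm.
Intermediate landings: 6 × 1500 = 9000 mm.
Top and bottom landings: 2 × 2100 = 4200 mm.
Total = 36990 + 9000 + 4200 = 50190 mm.
= 50.19 m.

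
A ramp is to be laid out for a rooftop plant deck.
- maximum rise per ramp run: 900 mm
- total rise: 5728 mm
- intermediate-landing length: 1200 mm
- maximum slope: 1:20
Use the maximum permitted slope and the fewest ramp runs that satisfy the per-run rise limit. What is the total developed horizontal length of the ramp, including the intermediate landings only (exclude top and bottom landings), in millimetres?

121760 mm

5728 / 900 = 6.36, so 7 ramp runs are needed. That means 6 intermediate landings.
Horizontal run for 5728 mm of rise at 1:20 is 5728 × 20 = 114560 mm.
Intermediate landings: 6 × 1200 = 7200 mm.
Developed length = 114560 + 7200 = 121760 mm.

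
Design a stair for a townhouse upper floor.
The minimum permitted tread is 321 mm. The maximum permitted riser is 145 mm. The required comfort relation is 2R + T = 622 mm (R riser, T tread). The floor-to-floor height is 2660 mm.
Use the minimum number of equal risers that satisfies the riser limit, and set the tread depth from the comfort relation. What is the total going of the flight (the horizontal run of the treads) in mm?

6156 mm

2660 / 145 = 18.345 → round up to 19 risers.
Each riser is 2660/19 = 140 mm (≤ 145 mm).
Tread T = 622 − 2 × 140 = 342 mm (≥ 321 mm).
Going = (19 − 1) × 342 = 6156 mm.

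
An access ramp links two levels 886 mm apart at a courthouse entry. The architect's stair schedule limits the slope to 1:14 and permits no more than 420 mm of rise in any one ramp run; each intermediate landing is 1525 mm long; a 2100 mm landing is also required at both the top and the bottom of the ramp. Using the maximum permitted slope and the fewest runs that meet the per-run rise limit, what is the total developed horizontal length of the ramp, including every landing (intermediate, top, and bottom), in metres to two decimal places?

19.65 m

At most 420 each: 886/420 = 2.11, giving 3 ramp runs. That means 2 intermediate landings.
Ramp run (horizontal) at 1:14: 886 × 14 = 12404 mm.
2 intermediate landings contribute 2 × 1525 = 3050 mm.
Top and bottom landings: 2 × 2100 = 4200 mm.
Total = 12404 + 3050 + 4200 = 19654 mm.
= 19.65 m.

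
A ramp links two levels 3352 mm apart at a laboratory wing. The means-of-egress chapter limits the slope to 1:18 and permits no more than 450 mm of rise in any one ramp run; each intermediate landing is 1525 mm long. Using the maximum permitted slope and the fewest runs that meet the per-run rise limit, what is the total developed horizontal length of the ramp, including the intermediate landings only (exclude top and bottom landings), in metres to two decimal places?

3352 / 450 = 7.45, so 8 ramp runs are needed. That means 7 intermediate landings.
Horizontal run for 3352 mm of rise at 1:18 is 3352 × 18 = 60336 mm.
Intermediate landings: 7 × 1525 = 10675 mm.
Total developed length = 60336 + 10675 = 71011 mm.
= 71.01 m.

71.01 m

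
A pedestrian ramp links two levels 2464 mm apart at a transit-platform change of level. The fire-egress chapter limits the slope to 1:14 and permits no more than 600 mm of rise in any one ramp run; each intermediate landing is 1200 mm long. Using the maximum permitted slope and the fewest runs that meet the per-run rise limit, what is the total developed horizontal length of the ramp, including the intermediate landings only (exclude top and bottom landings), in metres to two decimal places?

⌈2464/600⌉ = 5 ramp runs. That means 4 intermediate landings.
Ramp run (horizontal) at 1:14: 2464 × 14 = 34496 mm.
Intermediate landings: 4 × 1200 = 4800 mm.
Total developed length = 34496 + 4800 = 39296 mm.
= 39.30 m.

39.30 m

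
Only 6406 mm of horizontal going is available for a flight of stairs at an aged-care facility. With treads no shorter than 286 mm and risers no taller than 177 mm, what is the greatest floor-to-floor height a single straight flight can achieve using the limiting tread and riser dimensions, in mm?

4071 mm

Treads that fit: ⌊6406 / 286⌋ = 22.
Risers = treads + 1 = 23.
Maximum height = 23 × 177 = 4071 mm.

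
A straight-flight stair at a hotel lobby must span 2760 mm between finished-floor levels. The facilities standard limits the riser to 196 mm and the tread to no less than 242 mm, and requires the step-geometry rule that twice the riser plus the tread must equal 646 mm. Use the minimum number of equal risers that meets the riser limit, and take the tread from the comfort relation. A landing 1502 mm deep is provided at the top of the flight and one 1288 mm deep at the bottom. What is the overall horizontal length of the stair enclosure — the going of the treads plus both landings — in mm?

6682 mm

2760 / 196 = 14.08, so 15 risers are needed.
Riser R = 2760 / 15 = 184 mm, within the 196 mm limit.
T = 646 − 2·184 = 278 mm, which satisfies the 242 mm minimum.
Treads = 15 − 1 = 14; going = 14 × 278 = 3892 mm.
Enclosure = 3892 + 1502 + 1288 = 6682 mm.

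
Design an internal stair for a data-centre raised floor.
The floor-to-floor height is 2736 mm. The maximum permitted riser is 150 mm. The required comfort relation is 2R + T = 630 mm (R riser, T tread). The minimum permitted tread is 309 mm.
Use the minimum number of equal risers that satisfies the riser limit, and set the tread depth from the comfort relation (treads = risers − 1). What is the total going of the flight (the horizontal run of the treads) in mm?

2736 / 150 = 18.24, so 19 risers are needed.
Riser R = 2736 / 19 = 144 mm, within the 150 mm limit.
T = 630 − 2·144 = 342 mm, which satisfies the 309 mm minimum.
Treads = 19 − 1 = 18; going = 18 × 342 = 6156 mm.

6156 mm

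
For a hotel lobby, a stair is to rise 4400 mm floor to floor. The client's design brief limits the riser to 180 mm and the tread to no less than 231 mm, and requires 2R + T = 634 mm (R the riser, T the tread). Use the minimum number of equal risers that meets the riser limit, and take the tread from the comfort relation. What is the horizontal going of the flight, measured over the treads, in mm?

6768 mm

4400 / 180 = 24.44, so 25 risers are needed.
Each riser is 4400/25 = 176 mm (≤ 180 mm).
Tread T = 634 − 2 × 176 = 282 mm (≥ 231 mm).
25 risers give 24 treads; going = 24 × 282 = 6768 mm.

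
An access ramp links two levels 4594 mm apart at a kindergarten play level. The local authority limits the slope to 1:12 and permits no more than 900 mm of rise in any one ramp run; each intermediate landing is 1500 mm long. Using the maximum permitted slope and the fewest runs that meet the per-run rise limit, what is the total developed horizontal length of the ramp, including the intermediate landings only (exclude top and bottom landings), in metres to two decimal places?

62.63 m

4594 / 900 = 5.104 → round up to 6 ramp runs. That means 5 intermediate landings.
Ramp run (horizontal) at 1:12: 4594 × 12 = 55128 mm.
Intermediate landings: 5 × 1500 = 7500 mm.
Total developed length = 55128 + 7500 = 62628 mm.
= 62.63 m.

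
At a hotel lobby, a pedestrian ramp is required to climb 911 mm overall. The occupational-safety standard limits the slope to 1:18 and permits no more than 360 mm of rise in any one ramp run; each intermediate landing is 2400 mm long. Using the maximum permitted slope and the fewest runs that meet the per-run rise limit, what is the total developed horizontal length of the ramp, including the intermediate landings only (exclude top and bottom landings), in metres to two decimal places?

21.20 m

At most 360 each: 911/360 = 2.53, giving 3 ramp runs. That means 2 intermediate landings.
Ramp run (horizontal) at 1:18: 911 × 18 = 16398 mm.
2 intermediate landings contribute 2 × 2400 = 4800 mm.
Total developed length = 16398 + 4800 = 21198 mm.
= 21.20 m.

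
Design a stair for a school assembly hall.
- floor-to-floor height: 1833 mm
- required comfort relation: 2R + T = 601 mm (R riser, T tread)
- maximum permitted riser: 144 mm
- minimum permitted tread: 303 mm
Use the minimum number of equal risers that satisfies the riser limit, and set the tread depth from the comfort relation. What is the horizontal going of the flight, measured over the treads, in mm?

3828 mm

1833 / 144 = 12.73, so 13 risers are needed.
Each riser is 1833/13 = 141 mm (≤ 144 mm).
T = 601 − 2·141 = 319 mm, which satisfies the 303 mm minimum.
Going = (13 − 1) × 319 = 3828 mm.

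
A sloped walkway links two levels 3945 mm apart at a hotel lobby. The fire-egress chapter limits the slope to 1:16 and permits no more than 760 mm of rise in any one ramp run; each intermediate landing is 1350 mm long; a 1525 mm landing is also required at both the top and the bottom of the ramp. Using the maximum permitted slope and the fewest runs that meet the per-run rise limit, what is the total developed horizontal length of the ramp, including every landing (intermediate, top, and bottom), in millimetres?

72920 mm

3945 / 760 = 5.191 → round up to 6 ramp runs. That means 5 intermediate landings.
Horizontal run for 3945 mm of rise at 1:16 is 3945 × 16 = 63120 mm.
Intermediate landings: 5 × 1350 = 6750 mm.
Top and bottom landings: 2 × 1525 = 3050 mm.
Total = 63120 + 6750 + 3050 = 72920 mm.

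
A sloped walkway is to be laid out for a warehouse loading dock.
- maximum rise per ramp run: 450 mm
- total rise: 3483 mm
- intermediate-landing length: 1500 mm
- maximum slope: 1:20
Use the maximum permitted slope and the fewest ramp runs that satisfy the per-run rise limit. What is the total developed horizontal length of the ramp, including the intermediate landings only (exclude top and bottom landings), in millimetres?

At most 450 each: 3483/450 = 7.74, giving 8 ramp runs. That means 7 intermediate landings.
Ramp run (horizontal) at 1:20: 3483 × 20 = 69660 mm.
Intermediate landings: 7 × 1500 = 10500 mm.
Developed length = 69660 + 10500 = 80160 mm.

80160 mm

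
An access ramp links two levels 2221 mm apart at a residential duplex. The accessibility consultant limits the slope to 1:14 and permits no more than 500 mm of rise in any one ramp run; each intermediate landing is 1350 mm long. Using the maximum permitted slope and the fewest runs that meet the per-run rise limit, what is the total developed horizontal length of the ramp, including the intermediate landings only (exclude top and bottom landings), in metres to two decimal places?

2221 / 500 = 4.44, so 5 ramp runs are needed. That means 4 intermediate landings.
Horizontal run for 2221 mm of rise at 1:14 is 2221 × 14 = 31094 mm.
Intermediate landings: 4 × 1350 = 5400 mm.
Total developed length = 31094 + 5400 = 36494 mm.
= 36.49 m.

36.49 m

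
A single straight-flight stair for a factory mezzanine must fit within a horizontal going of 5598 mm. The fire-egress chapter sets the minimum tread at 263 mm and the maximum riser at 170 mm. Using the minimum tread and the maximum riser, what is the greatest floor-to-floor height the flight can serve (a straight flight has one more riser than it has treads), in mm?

5598 / 263 = 21.29, so 21 treads fit.
Risers = treads + 1 = 22.
Maximum height = 22 × 170 = 3740 mm.

3740 mm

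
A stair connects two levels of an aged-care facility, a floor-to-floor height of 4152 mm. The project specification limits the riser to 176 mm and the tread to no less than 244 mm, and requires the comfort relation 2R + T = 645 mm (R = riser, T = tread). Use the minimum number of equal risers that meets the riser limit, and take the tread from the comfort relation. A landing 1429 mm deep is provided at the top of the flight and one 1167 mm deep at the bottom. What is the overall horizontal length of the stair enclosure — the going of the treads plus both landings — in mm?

9473 mm

⌈4152/176⌉ = 24 risers.
R = 4152 ÷ 24 = 173 mm.
Tread T = 645 − 2 × 173 = 299 mm (≥ 244 mm).
Going = (24 − 1) × 299 = 6877 mm.
Enclosure = 6877 + 1429 + 1167 = 9473 mm.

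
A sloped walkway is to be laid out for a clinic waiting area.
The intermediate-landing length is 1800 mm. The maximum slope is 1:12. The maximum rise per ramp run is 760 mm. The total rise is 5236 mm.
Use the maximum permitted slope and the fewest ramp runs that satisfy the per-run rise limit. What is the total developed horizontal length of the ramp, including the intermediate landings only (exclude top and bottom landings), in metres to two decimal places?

73.63 m

At most 760 each: 5236/760 = 6.89, giving 7 ramp runs. That means 6 intermediate landings.
Horizontal run for 5236 mm of rise at 1:12 is 5236 × 12 = 62832 mm.
Intermediate landings: 6 × 1800 = 10800 mm.
Developed length = 62832 + 10800 = 73632 mm.
= 73.63 m.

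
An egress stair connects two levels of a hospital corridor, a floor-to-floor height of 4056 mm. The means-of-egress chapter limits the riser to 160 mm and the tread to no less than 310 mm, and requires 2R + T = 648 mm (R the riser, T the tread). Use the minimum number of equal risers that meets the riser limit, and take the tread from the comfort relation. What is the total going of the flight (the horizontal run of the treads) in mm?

8400 mm

At most 160 each: 4056/160 = 25.35, giving 26 risers.
Riser R = 4056 / 26 = 156 mm, within the 160 mm limit.
T = 648 − 2·156 = 336 mm, which satisfies the 310 mm minimum.
Treads = 26 − 1 = 25; going = 25 × 336 = 8400 mm.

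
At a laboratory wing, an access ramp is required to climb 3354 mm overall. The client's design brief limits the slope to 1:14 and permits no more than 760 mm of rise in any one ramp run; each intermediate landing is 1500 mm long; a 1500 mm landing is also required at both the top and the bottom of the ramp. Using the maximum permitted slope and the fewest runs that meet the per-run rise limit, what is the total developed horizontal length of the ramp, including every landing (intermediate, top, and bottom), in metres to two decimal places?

3354 / 760 = 4.41, so 5 ramp runs are needed. That means 4 intermediate landings.
Ramp run (horizontal) at 1:14: 3354 × 14 = 46956 mm.
Intermediate landings: 4 × 1500 = 6000 mm.
Top and bottom landings: 2 × 1500 = 3000 mm.
Total = 46956 + 6000 + 3000 = 55956 mm.
= 55.96 m.

55.96 m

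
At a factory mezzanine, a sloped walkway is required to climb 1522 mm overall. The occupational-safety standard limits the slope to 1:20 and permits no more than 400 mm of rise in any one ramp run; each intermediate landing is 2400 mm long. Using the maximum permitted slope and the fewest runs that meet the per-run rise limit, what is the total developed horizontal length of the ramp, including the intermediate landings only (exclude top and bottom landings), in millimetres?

At most 400 each: 1522/400 = 3.81, giving 4 ramp runs. That means 3 intermediate landings.
Ramp run (horizontal) at 1:20: 1522 × 20 = 30440 mm.
3 intermediate landings contribute 3 × 2400 = 7200 mm.
Total developed length = 30440 + 7200 = 37640 mm.

37640 mm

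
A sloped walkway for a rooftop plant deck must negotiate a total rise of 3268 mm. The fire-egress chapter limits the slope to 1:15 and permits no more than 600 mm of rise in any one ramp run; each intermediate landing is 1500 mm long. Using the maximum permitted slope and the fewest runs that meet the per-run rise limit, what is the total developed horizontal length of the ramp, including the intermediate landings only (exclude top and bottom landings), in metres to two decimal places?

3268 / 600 = 5.45, so 6 ramp runs are needed. That means 5 intermediate landings.
Ramp run (horizontal) at 1:15: 3268 × 15 = 49020 mm.
Intermediate landings: 5 × 1500 = 7500 mm.
Total developed length = 49020 + 7500 = 56520 mm.
= 56.52 m.

56.52 m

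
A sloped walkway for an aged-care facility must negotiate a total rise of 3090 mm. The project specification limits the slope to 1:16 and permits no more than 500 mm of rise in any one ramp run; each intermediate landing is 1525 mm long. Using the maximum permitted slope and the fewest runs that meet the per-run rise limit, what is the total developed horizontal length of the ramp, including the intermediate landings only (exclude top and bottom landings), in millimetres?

58590 mm

3090 / 500 = 6.18, so 7 ramp runs are needed. That means 6 intermediate landings.
Horizontal run for 3090 mm of rise at 1:16 is 3090 × 16 = 49440 mm.
Intermediate landings: 6 × 1525 = 9150 mm.
Total developed length = 49440 + 9150 = 58590 mm.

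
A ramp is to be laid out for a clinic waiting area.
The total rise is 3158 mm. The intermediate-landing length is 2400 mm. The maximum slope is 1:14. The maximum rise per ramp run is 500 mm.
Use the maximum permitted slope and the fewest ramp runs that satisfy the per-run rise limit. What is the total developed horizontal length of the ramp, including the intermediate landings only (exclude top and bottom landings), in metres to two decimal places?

⌈3158/500⌉ = 7 ramp runs. That means 6 intermediate landings.
Ramp run (horizontal) at 1:14: 3158 × 14 = 44212 mm.
6 intermediate landings contribute 6 × 2400 = 14400 mm.
Developed length = 44212 + 14400 = 58612 mm.
= 58.61 m.

58.61 m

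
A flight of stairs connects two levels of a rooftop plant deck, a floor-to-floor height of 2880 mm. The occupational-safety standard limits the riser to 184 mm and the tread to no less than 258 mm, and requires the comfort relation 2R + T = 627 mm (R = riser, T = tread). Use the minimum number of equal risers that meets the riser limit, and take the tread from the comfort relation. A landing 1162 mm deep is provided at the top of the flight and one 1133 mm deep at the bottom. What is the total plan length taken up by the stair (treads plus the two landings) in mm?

At most 184 each: 2880/184 = 15.65, giving 16 risers.
Riser R = 2880 / 16 = 180 mm, within the 184 mm limit.
From 2R + T = 627: T = 627 − 360 = 267 mm.
Treads = 16 − 1 = 15; going = 15 × 267 = 4005 mm.
Enclosure = 4005 + 1162 + 1133 = 6300 mm.

6300 mm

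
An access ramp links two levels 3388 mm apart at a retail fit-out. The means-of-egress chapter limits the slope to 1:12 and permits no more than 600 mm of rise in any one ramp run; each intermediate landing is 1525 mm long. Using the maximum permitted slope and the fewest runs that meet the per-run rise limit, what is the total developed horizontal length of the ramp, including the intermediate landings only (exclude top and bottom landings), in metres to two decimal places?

48.28 m

⌈3388/600⌉ = 6 ramp runs. That means 5 intermediate landings.
Horizontal run for 3388 mm of rise at 1:12 is 3388 × 12 = 40656 mm.
Intermediate landings: 5 × 1525 = 7625 mm.
Total developed length = 40656 + 7625 = 48281 mm.
= 48.28 m.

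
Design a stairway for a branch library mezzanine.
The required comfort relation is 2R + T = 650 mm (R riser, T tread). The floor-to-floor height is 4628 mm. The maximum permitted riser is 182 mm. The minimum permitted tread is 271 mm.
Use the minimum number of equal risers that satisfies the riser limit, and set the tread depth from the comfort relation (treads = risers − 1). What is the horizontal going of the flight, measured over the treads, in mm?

4628 / 182 = 25.429 → round up to 26 risers.
Each riser is 4628/26 = 178 mm (≤ 182 mm).
From 2R + T = 650: T = 650 − 356 = 294 mm.
26 risers give 25 treads; going = 25 × 294 = 7350 mm.

7350 mm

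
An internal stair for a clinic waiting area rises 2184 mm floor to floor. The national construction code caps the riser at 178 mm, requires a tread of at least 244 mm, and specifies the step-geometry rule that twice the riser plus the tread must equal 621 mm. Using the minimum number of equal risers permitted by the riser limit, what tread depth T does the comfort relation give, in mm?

At most 178 each: 2184/178 = 12.27, giving 13 risers.
Riser R = 2184 / 13 = 168 mm, within the 178 mm limit.
From 2R + T = 621: T = 621 − 336 = 285 mm.

285 mm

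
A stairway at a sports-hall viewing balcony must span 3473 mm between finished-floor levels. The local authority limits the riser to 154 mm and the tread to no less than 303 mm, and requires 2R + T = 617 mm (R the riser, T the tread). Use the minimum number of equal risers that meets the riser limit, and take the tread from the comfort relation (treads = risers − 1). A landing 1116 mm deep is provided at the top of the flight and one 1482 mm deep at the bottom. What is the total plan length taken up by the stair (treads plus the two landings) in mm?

9528 mm

At most 154 each: 3473/154 = 22.55, giving 23 risers.
Each riser is 3473/23 = 151 mm (≤ 154 mm).
Tread T = 617 − 2 × 151 = 315 mm (≥ 303 mm).
23 risers give 22 treads; going = 22 × 315 = 6930 mm.
Add landings: 6930 + 1116 + 1482 = 9528 mm.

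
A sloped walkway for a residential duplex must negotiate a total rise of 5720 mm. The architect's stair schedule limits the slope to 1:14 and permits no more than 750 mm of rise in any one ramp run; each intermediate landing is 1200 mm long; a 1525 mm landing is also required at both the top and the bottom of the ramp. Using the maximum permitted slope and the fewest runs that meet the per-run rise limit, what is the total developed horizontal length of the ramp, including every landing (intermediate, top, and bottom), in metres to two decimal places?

91.53 m

5720 / 750 = 7.63, so 8 ramp runs are needed. That means 7 intermediate landings.
Horizontal run for 5720 mm of rise at 1:14 is 5720 × 14 = 80080 mm.
Intermediate landings: 7 × 1200 = 8400 mm.
Top and bottom landings: 2 × 1525 = 3050 mm.
Total = 80080 + 8400 + 3050 = 91530 mm.
= 91.53 m.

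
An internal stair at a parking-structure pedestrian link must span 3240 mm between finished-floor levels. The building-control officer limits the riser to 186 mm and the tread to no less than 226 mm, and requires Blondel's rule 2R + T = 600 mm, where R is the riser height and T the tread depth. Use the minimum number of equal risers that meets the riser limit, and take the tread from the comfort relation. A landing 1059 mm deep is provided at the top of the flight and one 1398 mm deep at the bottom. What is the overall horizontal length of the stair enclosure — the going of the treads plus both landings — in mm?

⌈3240/186⌉ = 18 risers.
Riser R = 3240 / 18 = 180 mm, within the 186 mm limit.
T = 600 − 2·180 = 240 mm, which satisfies the 226 mm minimum.
18 risers give 17 treads; going = 17 × 240 = 4080 mm.
Enclosure = 4080 + 1059 + 1398 = 6537 mm.

6537 mm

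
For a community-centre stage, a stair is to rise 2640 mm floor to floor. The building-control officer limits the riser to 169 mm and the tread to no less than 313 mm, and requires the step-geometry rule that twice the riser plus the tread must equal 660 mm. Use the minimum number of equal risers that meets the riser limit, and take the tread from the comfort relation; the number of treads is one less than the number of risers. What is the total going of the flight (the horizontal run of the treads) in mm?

4950 mm

⌈2640/169⌉ = 16 risers.
R = 2640 ÷ 16 = 165 mm.
T = 660 − 2·165 = 330 mm, which satisfies the 313 mm minimum.
Treads = 16 − 1 = 15; going = 15 × 330 = 4950 mm.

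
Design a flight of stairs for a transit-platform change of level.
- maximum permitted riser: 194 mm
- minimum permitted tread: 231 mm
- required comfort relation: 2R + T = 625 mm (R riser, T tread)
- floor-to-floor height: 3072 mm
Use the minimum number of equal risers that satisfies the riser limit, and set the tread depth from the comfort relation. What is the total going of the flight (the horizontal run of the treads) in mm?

⌈3072/194⌉ = 16 risers.
Each riser is 3072/16 = 192 mm (≤ 194 mm).
T = 625 − 2·192 = 241 mm, which satisfies the 231 mm minimum.
Going = (16 − 1) × 241 = 3615 mm.

3615 mm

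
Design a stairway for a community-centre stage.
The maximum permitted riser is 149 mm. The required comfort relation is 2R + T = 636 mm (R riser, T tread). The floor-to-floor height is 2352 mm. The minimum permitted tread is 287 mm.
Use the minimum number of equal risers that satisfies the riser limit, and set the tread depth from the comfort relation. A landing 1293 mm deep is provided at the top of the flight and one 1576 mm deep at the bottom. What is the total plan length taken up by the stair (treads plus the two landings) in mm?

2352 / 149 = 15.79, so 16 risers are needed.
Riser R = 2352 / 16 = 147 mm, within the 149 mm limit.
From 2R + T = 636: T = 636 − 294 = 342 mm.
Going = (16 − 1) × 342 = 5130 mm.
Add landings: 5130 + 1293 + 1576 = 7999 mm.

7999 mm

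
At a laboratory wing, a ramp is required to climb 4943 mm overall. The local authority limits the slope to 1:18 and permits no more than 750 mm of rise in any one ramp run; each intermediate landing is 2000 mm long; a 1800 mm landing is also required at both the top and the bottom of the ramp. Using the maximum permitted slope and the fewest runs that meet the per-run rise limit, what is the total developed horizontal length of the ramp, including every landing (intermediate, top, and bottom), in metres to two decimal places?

⌈4943/750⌉ = 7 ramp runs. That means 6 intermediate landings.
Horizontal run for 4943 mm of rise at 1:18 is 4943 × 18 = 88974 mm.
Intermediate landings: 6 × 2000 = 12000 mm.
Top and bottom landings: 2 × 1800 = 3600 mm.
Total = 88974 + 12000 + 3600 = 104574 mm.
= 104.57 m.

104.57 m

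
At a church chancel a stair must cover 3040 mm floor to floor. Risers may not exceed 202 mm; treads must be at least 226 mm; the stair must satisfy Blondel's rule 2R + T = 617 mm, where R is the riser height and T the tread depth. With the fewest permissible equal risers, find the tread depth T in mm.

⌈3040/202⌉ = 16 risers.
Riser R = 3040 / 16 = 190 mm, within the 202 mm limit.
Tread T = 617 − 2 × 190 = 237 mm (≥ 226 mm).

237 mm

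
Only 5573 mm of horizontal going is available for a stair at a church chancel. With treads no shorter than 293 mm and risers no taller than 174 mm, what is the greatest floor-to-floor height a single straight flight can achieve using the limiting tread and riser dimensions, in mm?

3480 mm

5573 / 293 = 19.02, so 19 treads fit.
Risers = treads + 1 = 20.
Maximum height = 20 × 174 = 3480 mm.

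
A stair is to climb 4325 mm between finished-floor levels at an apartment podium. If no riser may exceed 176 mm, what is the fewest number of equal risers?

4325 / 176 = 24.57, so 25 risers are needed.

25 risers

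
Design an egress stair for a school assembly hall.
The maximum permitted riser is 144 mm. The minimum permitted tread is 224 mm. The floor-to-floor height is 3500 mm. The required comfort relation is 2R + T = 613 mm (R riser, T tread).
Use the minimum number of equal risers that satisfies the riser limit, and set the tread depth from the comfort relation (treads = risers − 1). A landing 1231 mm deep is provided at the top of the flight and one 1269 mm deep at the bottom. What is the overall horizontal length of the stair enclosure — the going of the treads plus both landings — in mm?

10492 mm

3500 / 144 = 24.306 → round up to 25 risers.
Each riser is 3500/25 = 140 mm (≤ 144 mm).
From 2R + T = 613: T = 613 − 280 = 333 mm.
Treads = 25 − 1 = 24; going = 24 × 333 = 7992 mm.
Enclosure = 7992 + 1231 + 1269 = 10492 mm.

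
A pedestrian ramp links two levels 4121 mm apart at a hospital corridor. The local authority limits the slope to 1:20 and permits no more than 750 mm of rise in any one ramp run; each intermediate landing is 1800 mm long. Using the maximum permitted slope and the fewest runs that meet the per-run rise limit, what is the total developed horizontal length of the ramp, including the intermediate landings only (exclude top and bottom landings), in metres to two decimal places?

91.42 m

⌈4121/750⌉ = 6 ramp runs. That means 5 intermediate landings.
Horizontal run for 4121 mm of rise at 1:20 is 4121 × 20 = 82420 mm.
Intermediate landings: 5 × 1800 = 9000 mm.
Total developed length = 82420 + 9000 = 91420 mm.
= 91.42 m.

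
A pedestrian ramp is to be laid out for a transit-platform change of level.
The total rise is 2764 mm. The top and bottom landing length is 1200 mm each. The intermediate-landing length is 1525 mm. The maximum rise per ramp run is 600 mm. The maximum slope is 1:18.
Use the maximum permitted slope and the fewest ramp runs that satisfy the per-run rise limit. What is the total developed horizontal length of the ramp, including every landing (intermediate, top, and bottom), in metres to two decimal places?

58.25 m

⌈2764/600⌉ = 5 ramp runs. That means 4 intermediate landings.
Horizontal run for 2764 mm of rise at 1:18 is 2764 × 18 = 49752 mm.
Intermediate landings: 4 × 1525 = 6100 mm.
Top and bottom landings: 2 × 1200 = 2400 mm.
Total = 49752 + 6100 + 2400 = 58252 mm.
= 58.25 m.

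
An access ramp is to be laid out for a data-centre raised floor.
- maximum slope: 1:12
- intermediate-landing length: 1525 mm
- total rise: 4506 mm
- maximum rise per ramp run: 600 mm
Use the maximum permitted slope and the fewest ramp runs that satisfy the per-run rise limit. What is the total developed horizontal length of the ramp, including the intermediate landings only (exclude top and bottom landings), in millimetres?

⌈4506/600⌉ = 8 ramp runs. That means 7 intermediate landings.
Horizontal run for 4506 mm of rise at 1:12 is 4506 × 12 = 54072 mm.
7 intermediate landings contribute 7 × 1525 = 10675 mm.
Total developed length = 54072 + 10675 = 64747 mm.

64747 mm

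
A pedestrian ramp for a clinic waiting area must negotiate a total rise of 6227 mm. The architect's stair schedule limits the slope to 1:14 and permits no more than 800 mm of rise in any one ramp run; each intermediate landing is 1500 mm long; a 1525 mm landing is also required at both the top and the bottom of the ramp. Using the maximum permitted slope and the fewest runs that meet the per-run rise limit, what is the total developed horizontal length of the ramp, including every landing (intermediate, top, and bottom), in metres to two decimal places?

6227 / 800 = 7.784 → round up to 8 ramp runs. That means 7 intermediate landings.
Horizontal run for 6227 mm of rise at 1:14 is 6227 × 14 = 87178 mm.
7 intermediate landings contribute 7 × 1500 = 10500 mm.
Top and bottom landings: 2 × 1525 = 3050 mm.
Total = 87178 + 10500 + 3050 = 100728 mm.
= 100.73 m.

100.73 m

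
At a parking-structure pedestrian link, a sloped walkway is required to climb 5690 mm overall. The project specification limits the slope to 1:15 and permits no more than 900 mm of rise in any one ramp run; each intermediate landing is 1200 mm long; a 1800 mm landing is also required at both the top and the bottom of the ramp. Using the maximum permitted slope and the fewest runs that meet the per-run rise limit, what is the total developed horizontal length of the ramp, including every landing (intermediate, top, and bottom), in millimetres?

⌈5690/900⌉ = 7 ramp runs. That means 6 intermediate landings.
Ramp run (horizontal) at 1:15: 5690 × 15 = 85350 mm.
Intermediate landings: 6 × 1200 = 7200 mm.
Top and bottom landings: 2 × 1800 = 3600 mm.
Total = 85350 + 7200 + 3600 = 96150 mm.

96150 mm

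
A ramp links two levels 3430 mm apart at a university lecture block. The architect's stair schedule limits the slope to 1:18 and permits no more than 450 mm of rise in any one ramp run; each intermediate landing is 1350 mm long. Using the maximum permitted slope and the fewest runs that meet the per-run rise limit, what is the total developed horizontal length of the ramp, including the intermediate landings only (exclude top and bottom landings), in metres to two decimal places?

71.19 m

⌈3430/450⌉ = 8 ramp runs. That means 7 intermediate landings.
Ramp run (horizontal) at 1:18: 3430 × 18 = 61740 mm.
7 intermediate landings contribute 7 × 1350 = 9450 mm.
Total developed length = 61740 + 9450 = 71190 mm.
= 71.19 m.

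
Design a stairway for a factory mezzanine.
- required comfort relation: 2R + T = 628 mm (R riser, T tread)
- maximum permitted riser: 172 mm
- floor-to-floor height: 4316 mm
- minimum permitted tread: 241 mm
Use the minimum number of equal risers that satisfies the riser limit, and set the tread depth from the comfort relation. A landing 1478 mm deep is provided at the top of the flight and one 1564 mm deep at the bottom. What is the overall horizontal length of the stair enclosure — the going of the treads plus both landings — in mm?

10442 mm

4316 / 172 = 25.093 → round up to 26 risers.
R = 4316 ÷ 26 = 166 mm.
T = 628 − 2·166 = 296 mm, which satisfies the 241 mm minimum.
26 risers give 25 treads; going = 25 × 296 = 7400 mm.
Add landings: 7400 + 1478 + 1564 = 10442 mm.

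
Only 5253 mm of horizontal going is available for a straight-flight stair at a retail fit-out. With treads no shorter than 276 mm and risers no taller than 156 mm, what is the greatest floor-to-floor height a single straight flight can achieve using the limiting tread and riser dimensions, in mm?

3120 mm

Treads that fit: ⌊5253 / 276⌋ = 19.
Risers = treads + 1 = 20.
Maximum height = 20 × 156 = 3120 mm.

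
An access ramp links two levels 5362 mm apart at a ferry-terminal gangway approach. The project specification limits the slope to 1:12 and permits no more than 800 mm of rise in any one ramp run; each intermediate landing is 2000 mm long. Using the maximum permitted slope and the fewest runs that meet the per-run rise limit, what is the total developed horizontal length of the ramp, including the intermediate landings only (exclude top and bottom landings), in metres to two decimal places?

76.34 m

⌈5362/800⌉ = 7 ramp runs. That means 6 intermediate landings.
Ramp run (horizontal) at 1:12: 5362 × 12 = 64344 mm.
Intermediate landings: 6 × 2000 = 12000 mm.
Developed length = 64344 + 12000 = 76344 mm.
= 76.34 m.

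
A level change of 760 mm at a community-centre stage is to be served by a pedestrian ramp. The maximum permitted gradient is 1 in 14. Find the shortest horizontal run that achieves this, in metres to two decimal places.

10.64 m

Run = rise × 14 = 760 × 14 = 10640 mm.
10640 mm = 10.64 m.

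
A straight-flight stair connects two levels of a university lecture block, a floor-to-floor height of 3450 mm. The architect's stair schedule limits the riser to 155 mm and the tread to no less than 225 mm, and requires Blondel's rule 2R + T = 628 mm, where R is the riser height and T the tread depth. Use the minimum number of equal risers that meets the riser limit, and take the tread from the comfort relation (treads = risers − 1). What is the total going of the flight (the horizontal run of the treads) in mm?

7216 mm

At most 155 each: 3450/155 = 22.26, giving 23 risers.
Riser R = 3450 / 23 = 150 mm, within the 155 mm limit.
Tread T = 628 − 2 × 150 = 328 mm (≥ 225 mm).
Treads = 23 − 1 = 22; going = 22 × 328 = 7216 mm.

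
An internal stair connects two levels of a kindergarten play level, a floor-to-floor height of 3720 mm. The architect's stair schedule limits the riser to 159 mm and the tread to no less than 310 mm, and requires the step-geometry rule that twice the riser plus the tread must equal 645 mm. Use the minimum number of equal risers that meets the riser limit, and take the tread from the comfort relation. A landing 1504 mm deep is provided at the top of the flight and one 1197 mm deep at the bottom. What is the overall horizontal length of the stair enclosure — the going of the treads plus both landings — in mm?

At most 159 each: 3720/159 = 23.40, giving 24 risers.
Riser R = 3720 / 24 = 155 mm, within the 159 mm limit.
From 2R + T = 645: T = 645 − 310 = 335 mm.
24 risers give 23 treads; going = 23 × 335 = 7705 mm.
Add landings: 7705 + 1504 + 1197 = 10406 mm.

10406 mm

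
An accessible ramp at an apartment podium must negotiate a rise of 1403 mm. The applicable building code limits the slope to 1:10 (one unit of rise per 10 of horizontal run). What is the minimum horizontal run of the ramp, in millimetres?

Run = rise × 10 = 1403 × 10 = 14030 mm.

14030 mm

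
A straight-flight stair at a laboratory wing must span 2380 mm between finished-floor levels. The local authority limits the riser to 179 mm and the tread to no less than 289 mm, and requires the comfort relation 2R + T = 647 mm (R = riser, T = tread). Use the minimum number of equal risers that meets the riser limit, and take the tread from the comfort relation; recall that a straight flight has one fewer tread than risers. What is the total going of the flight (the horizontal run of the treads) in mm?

3991 mm

2380 / 179 = 13.296 → round up to 14 risers.
R = 2380 ÷ 14 = 170 mm.
Tread T = 647 − 2 × 170 = 307 mm (≥ 289 mm).
Treads = 14 − 1 = 13; going = 13 × 307 = 3991 mm.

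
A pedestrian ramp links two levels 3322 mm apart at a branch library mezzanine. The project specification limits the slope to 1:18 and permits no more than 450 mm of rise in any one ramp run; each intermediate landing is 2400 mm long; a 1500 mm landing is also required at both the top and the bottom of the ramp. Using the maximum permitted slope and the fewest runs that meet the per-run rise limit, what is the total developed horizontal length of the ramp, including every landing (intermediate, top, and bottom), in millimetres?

79596 mm

3322 / 450 = 7.38, so 8 ramp runs are needed. That means 7 intermediate landings.
Ramp run (horizontal) at 1:18: 3322 × 18 = 59796 mm.
Intermediate landings: 7 × 2400 = 16800 mm.
Top and bottom landings: 2 × 1500 = 3000 mm.
Total = 59796 + 16800 + 3000 = 79596 mm.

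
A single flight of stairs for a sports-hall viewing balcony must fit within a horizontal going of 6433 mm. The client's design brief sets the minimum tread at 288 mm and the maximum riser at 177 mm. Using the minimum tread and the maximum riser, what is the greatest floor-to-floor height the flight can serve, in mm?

4071 mm

Treads that fit: ⌊6433 / 288⌋ = 22.
Risers = treads + 1 = 23.
Maximum height = 23 × 177 = 4071 mm.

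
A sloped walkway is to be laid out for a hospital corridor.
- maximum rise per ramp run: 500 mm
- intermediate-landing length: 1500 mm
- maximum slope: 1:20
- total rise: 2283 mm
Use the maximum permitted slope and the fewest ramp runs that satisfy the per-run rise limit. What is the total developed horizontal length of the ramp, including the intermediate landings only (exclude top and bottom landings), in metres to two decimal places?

2283 / 500 = 4.57, so 5 ramp runs are needed. That means 4 intermediate landings.
Horizontal run for 2283 mm of rise at 1:20 is 2283 × 20 = 45660 mm.
Intermediate landings: 4 × 1500 = 6000 mm.
Developed length = 45660 + 6000 = 51660 mm.
= 51.66 m.

51.66 m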